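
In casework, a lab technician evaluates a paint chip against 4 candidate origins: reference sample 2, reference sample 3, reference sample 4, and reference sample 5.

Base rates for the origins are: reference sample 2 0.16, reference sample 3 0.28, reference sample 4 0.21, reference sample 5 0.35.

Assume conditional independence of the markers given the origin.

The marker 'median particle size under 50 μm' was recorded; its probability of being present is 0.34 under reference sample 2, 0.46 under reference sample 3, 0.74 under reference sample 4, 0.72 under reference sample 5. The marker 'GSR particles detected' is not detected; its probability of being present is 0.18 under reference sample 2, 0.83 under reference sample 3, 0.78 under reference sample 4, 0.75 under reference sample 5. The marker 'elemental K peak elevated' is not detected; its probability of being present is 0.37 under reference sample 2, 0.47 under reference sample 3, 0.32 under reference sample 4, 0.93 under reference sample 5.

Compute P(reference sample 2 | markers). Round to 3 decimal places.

0.417

For each hypothesis, the unnormalized posterior weight is prior × product of the marker likelihoods (using 1 − P(present | H) for each absent marker):
  reference sample 2: 0.16 × 0.34 × (1 − 0.18) × (1 − 0.37) = 0.028103
  reference sample 3: 0.28 × 0.46 × (1 − 0.83) × (1 − 0.47) = 0.011605
  reference sample 4: 0.21 × 0.74 × (1 − 0.78) × (1 − 0.32) = 0.023248
  reference sample 5: 0.35 × 0.72 × (1 − 0.75) × (1 − 0.93) = 0.00441
Marginal likelihood of the evidence = 0.067366.
P(reference sample 2 | evidence) = 0.028103 / 0.067366 ≈ 0.417.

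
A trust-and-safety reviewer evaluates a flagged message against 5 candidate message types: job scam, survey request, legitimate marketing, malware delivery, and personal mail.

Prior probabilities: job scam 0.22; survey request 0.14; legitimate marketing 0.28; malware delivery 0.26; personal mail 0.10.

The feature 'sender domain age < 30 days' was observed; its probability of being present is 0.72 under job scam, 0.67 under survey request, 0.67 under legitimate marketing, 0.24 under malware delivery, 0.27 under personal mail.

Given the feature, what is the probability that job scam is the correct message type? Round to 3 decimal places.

0.299

Multiply each prior by the likelihood of the feature:
  job scam: 0.22 × 0.72 = 0.1584
  survey request: 0.14 × 0.67 = 0.0938
  legitimate marketing: 0.28 × 0.67 = 0.1876
  malware delivery: 0.26 × 0.24 = 0.0624
  personal mail: 0.10 × 0.27 = 0.027
The unnormalized weights sum to 0.5292.
P(job scam | evidence) = 0.1584 / 0.5292 ≈ 0.299.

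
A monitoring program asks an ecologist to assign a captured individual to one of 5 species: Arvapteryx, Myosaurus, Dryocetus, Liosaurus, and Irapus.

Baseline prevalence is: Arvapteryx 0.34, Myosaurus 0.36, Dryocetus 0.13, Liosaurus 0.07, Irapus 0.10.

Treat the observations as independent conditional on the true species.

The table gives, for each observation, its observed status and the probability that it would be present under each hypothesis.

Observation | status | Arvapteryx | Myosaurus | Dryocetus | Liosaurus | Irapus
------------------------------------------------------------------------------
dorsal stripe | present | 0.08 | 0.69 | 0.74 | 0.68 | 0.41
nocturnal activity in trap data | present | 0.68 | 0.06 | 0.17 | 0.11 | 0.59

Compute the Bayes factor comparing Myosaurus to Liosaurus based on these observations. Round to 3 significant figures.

0.553

Take the product of per-observation likelihoods under each hypothesis, then divide.
  Myosaurus: 0.69 × 0.06 = 0.0414
  Liosaurus: 0.68 × 0.11 = 0.0748
Bayes factor = 0.0414 / 0.0748 ≈ 0.553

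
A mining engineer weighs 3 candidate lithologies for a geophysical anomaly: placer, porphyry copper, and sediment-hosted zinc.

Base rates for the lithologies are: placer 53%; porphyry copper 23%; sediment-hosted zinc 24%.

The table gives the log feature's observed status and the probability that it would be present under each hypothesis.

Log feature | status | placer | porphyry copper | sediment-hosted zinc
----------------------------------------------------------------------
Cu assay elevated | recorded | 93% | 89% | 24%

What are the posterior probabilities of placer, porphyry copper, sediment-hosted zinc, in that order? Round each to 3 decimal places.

0.653, 0.271, 0.076

By Bayes' rule, the unnormalized weight for each hypothesis is prior × likelihood:
  placer: 0.53 × 0.93 = 0.4929
  porphyry copper: 0.23 × 0.89 = 0.2047
  sediment-hosted zinc: 0.24 × 0.24 = 0.0576
The unnormalized weights sum to 0.7552.
P(placer | evidence) = 0.4929 / 0.7552 ≈ 0.653
P(porphyry copper | evidence) = 0.2047 / 0.7552 ≈ 0.271
P(sediment-hosted zinc | evidence) = 0.0576 / 0.7552 ≈ 0.076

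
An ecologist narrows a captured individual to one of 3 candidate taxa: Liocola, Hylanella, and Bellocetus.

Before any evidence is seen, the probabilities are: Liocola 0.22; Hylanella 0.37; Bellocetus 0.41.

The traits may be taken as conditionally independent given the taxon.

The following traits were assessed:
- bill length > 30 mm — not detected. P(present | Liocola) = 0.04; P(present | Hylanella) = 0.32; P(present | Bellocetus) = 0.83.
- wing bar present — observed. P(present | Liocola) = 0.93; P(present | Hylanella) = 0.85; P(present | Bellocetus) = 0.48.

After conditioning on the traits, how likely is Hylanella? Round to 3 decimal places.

For each hypothesis, the unnormalized posterior weight is prior × product of the trait likelihoods (using 1 − P(present | H) for each absent trait):
  Liocola: 0.22 × (1 − 0.04) × 0.93 = 0.19642
  Hylanella: 0.37 × (1 − 0.32) × 0.85 = 0.21386
  Bellocetus: 0.41 × (1 − 0.83) × 0.48 = 0.033456
Marginal likelihood of the evidence = 0.44373.
P(Hylanella | evidence) = 0.21386 / 0.44373 ≈ 0.482.

0.482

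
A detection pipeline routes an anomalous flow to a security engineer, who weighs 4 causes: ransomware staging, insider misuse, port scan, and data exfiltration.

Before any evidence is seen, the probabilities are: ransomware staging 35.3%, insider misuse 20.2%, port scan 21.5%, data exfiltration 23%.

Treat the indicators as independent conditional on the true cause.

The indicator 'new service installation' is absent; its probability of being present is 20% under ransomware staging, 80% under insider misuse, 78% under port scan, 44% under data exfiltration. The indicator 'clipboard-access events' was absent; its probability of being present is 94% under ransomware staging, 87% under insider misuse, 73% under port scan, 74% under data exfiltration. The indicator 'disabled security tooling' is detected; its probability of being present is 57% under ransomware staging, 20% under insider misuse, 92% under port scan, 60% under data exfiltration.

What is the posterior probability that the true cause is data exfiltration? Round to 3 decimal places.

0.472

Multiply each prior by the joint likelihood of the indicator pattern (using 1 − P(present | H) for each absent indicator):
  ransomware staging: 0.353 × (1 − 0.20) × (1 − 0.94) × 0.57 = 0.0096581
  insider misuse: 0.202 × (1 − 0.80) × (1 − 0.87) × 0.20 = 0.0010504
  port scan: 0.215 × (1 − 0.78) × (1 − 0.73) × 0.92 = 0.011749
  data exfiltration: 0.230 × (1 − 0.44) × (1 − 0.74) × 0.60 = 0.020093
Marginal likelihood of the evidence = 0.042551.
P(data exfiltration | evidence) = 0.020093 / 0.042551 ≈ 0.472.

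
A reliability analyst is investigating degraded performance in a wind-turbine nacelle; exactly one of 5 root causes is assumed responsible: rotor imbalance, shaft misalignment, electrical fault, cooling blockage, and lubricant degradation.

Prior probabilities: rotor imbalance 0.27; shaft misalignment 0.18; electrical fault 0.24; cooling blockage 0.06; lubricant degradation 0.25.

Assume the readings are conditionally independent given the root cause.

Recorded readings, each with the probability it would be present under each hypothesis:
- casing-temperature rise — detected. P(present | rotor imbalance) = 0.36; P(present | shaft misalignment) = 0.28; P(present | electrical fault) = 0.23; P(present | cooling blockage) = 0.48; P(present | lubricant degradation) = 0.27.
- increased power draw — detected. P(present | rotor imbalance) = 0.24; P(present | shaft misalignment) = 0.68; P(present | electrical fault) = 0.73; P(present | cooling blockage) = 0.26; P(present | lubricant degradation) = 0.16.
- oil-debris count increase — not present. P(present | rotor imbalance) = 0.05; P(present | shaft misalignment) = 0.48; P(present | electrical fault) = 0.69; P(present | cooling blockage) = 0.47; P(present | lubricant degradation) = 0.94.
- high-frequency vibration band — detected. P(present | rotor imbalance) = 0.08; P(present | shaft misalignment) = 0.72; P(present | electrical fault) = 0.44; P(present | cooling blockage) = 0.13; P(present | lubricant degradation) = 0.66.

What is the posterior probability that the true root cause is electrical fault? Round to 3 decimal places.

By Bayes' rule with conditional independence, the unnormalized weight for each hypothesis is prior × ∏ likelihoods (using 1 − P(present | H) for each absent reading):
  rotor imbalance: 0.27 × 0.36 × 0.24 × (1 − 0.05) × 0.08 = 0.0017729
  shaft misalignment: 0.18 × 0.28 × 0.68 × (1 − 0.48) × 0.72 = 0.012831
  electrical fault: 0.24 × 0.23 × 0.73 × (1 − 0.69) × 0.44 = 0.0054964
  cooling blockage: 0.06 × 0.48 × 0.26 × (1 − 0.47) × 0.13 = 0.00051592
  lubricant degradation: 0.25 × 0.27 × 0.16 × (1 − 0.94) × 0.66 = 0.00042768
The unnormalized weights sum to 0.021044.
P(electrical fault | evidence) = 0.0054964 / 0.021044 ≈ 0.261.

0.261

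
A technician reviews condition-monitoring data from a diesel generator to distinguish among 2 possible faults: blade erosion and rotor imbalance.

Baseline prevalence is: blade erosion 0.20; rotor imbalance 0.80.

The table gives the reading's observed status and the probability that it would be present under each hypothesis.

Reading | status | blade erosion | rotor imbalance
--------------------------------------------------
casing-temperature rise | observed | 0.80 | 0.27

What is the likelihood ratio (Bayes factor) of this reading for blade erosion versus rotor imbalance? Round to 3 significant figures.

2.96

The Bayes factor is the ratio of the two likelihoods.
  blade erosion: 0.8
  rotor imbalance: 0.27
Bayes factor = 0.8 / 0.27 ≈ 2.96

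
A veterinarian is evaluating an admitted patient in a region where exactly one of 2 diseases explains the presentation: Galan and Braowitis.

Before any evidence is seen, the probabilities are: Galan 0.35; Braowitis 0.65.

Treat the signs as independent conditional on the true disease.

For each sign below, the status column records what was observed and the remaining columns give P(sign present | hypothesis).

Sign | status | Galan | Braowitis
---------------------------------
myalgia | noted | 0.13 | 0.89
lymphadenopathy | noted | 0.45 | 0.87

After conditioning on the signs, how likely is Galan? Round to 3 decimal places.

0.039

By Bayes' rule with conditional independence, the unnormalized weight for each hypothesis is prior × ∏ likelihoods:
  Galan: 0.35 × 0.13 × 0.45 = 0.020475
  Braowitis: 0.65 × 0.89 × 0.87 = 0.5033
Marginal likelihood of the evidence = 0.52377.
P(Galan | evidence) = 0.020475 / 0.52377 ≈ 0.039.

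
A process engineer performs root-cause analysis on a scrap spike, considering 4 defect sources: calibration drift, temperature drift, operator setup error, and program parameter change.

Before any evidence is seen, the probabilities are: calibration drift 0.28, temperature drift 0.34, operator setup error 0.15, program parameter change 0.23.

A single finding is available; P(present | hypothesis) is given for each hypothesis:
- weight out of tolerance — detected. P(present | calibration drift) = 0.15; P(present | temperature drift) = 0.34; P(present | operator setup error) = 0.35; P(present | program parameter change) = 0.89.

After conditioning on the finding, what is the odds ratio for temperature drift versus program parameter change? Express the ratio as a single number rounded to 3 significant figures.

0.565

Unnormalized posterior weight (prior times the finding likelihood) for each of the two hypotheses:
  temperature drift: 0.34 × 0.34 = 0.1156
  program parameter change: 0.23 × 0.89 = 0.2047
Odds(temperature drift : program parameter change) = 0.1156 / 0.2047 ≈ 0.565.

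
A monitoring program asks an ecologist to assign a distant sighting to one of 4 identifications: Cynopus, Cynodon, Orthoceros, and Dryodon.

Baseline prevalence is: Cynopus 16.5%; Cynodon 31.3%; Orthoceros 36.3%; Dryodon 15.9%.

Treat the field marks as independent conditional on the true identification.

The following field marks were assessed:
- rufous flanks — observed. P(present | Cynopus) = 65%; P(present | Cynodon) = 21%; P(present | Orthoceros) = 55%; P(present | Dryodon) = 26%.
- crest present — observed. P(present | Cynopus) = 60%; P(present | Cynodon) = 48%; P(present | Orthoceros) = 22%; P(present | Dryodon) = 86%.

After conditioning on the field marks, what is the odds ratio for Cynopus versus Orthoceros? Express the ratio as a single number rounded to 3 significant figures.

1.47

Unnormalized posterior weight (prior times the field mark likelihoods) for each of the two hypotheses:
  Cynopus: 0.165 × 0.65 × 0.60 = 0.06435
  Orthoceros: 0.363 × 0.55 × 0.22 = 0.043923
Posterior odds = 0.06435 / 0.043923 ≈ 1.47.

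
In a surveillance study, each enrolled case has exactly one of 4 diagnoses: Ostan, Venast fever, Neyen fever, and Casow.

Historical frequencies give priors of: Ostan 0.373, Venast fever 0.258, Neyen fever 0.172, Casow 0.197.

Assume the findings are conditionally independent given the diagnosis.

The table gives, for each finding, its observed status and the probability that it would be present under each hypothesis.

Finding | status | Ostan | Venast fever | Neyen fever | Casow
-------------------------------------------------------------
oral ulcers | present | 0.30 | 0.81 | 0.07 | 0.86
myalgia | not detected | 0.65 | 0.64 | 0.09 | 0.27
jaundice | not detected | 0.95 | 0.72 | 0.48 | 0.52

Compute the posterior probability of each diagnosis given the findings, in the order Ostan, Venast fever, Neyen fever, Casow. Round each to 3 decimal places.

Multiply each prior by the joint likelihood of the evidence pattern (using 1 − P(present | H) for each absent finding):
  Ostan: 0.373 × 0.30 × (1 − 0.65) × (1 − 0.95) = 0.0019583
  Venast fever: 0.258 × 0.81 × (1 − 0.64) × (1 − 0.72) = 0.021065
  Neyen fever: 0.172 × 0.07 × (1 − 0.09) × (1 − 0.48) = 0.0056973
  Casow: 0.197 × 0.86 × (1 − 0.27) × (1 − 0.52) = 0.059365
Normalizing constant Z = 0.0019583 + 0.021065 + 0.0056973 + 0.059365 = 0.088086.
P(Ostan | evidence) = 0.0019583 / 0.088086 ≈ 0.022
P(Venast fever | evidence) = 0.021065 / 0.088086 ≈ 0.239
P(Neyen fever | evidence) = 0.0056973 / 0.088086 ≈ 0.065
P(Casow | evidence) = 0.059365 / 0.088086 ≈ 0.674

0.022, 0.239, 0.065, 0.674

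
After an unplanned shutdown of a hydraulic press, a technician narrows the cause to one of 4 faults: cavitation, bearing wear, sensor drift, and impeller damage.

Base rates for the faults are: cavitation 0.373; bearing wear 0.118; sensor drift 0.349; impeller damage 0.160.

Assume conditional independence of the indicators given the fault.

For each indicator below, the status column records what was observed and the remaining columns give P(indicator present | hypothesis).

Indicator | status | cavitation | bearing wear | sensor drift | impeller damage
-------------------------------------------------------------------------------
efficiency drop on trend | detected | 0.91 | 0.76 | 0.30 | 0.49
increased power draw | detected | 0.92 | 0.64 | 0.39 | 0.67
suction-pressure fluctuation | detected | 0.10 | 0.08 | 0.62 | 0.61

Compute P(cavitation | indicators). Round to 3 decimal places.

0.335

Multiply each prior by the joint likelihood of the indicator pattern:
  cavitation: 0.373 × 0.91 × 0.92 × 0.10 = 0.031228
  bearing wear: 0.118 × 0.76 × 0.64 × 0.08 = 0.0045916
  sensor drift: 0.349 × 0.30 × 0.39 × 0.62 = 0.025316
  impeller damage: 0.160 × 0.49 × 0.67 × 0.61 = 0.032042
Marginal likelihood of the evidence = 0.093178.
P(cavitation | evidence) = 0.031228 / 0.093178 ≈ 0.335.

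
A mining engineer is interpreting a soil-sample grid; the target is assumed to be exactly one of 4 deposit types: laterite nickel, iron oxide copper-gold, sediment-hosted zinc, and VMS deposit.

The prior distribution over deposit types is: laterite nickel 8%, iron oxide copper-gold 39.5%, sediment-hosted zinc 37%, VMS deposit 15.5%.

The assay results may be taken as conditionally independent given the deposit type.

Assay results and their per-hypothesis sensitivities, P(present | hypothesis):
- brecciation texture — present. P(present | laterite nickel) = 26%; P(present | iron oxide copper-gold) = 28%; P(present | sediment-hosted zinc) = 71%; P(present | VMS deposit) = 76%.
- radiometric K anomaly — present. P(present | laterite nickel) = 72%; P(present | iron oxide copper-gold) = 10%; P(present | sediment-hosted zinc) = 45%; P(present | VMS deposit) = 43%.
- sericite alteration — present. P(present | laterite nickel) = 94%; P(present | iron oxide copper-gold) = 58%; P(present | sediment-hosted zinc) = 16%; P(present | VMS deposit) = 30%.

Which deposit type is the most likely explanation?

sediment-hosted zinc

For each hypothesis, the unnormalized posterior weight is prior × product of the assay result likelihoods:
  laterite nickel: 0.080 × 0.26 × 0.72 × 0.94 = 0.014077
  iron oxide copper-gold: 0.395 × 0.28 × 0.10 × 0.58 = 0.0064148
  sediment-hosted zinc: 0.370 × 0.71 × 0.45 × 0.16 = 0.018914
  VMS deposit: 0.155 × 0.76 × 0.43 × 0.30 = 0.015196
Normalizing constant Z = 0.014077 + 0.0064148 + 0.018914 + 0.015196 = 0.054603.
P(laterite nickel | evidence) ≈ 0.014077 / 0.054603 ≈ 0.258
P(iron oxide copper-gold | evidence) ≈ 0.0064148 / 0.054603 ≈ 0.117
P(sediment-hosted zinc | evidence) ≈ 0.018914 / 0.054603 ≈ 0.346
P(VMS deposit | evidence) ≈ 0.015196 / 0.054603 ≈ 0.278
The largest is 0.346, so sediment-hosted zinc is most probable.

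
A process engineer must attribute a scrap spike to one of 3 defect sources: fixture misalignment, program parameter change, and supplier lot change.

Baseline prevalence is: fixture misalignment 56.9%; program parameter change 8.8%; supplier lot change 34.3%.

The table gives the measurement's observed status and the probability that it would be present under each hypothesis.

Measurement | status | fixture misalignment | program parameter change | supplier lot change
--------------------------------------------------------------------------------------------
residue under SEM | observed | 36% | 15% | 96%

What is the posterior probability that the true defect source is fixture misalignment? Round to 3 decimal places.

By Bayes' rule, the unnormalized weight for each hypothesis is prior × likelihood:
  fixture misalignment: 0.569 × 0.36 = 0.20484
  program parameter change: 0.088 × 0.15 = 0.0132
  supplier lot change: 0.343 × 0.96 = 0.32928
The unnormalized weights sum to 0.54732.
P(fixture misalignment | evidence) = 0.20484 / 0.54732 ≈ 0.374.

0.374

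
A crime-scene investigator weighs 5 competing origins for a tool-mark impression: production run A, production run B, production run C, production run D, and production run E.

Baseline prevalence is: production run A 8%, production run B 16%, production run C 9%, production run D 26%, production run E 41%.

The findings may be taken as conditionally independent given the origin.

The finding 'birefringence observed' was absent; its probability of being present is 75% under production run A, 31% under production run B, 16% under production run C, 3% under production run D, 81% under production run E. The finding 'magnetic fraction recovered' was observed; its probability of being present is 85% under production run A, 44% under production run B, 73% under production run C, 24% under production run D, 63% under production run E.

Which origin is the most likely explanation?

By Bayes' rule with conditional independence, the unnormalized weight for each hypothesis is prior × ∏ likelihoods (using 1 − P(present | H) for each absent finding):
  production run A: 0.08 × (1 − 0.75) × 0.85 = 0.017
  production run B: 0.16 × (1 − 0.31) × 0.44 = 0.048576
  production run C: 0.09 × (1 − 0.16) × 0.73 = 0.055188
  production run D: 0.26 × (1 − 0.03) × 0.24 = 0.060528
  production run E: 0.41 × (1 − 0.81) × 0.63 = 0.049077
Marginal likelihood of the evidence = 0.23037.
P(production run A | evidence) ≈ 0.017 / 0.23037 ≈ 0.074
P(production run B | evidence) ≈ 0.048576 / 0.23037 ≈ 0.211
P(production run C | evidence) ≈ 0.055188 / 0.23037 ≈ 0.240
P(production run D | evidence) ≈ 0.060528 / 0.23037 ≈ 0.263
P(production run E | evidence) ≈ 0.049077 / 0.23037 ≈ 0.213
The largest is 0.263, so production run D is most probable.

production run D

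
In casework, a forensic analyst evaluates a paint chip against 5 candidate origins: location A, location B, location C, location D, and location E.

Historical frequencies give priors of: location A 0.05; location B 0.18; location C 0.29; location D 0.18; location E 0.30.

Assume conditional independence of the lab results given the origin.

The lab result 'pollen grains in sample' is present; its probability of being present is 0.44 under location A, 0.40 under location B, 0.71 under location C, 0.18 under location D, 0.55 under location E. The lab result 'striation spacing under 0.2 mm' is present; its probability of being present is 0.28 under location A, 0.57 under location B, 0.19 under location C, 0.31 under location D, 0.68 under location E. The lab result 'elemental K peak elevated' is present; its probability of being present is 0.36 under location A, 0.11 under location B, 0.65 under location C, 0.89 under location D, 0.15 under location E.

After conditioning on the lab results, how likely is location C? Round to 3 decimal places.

Multiply each prior by the joint likelihood of the lab result pattern:
  location A: 0.05 × 0.44 × 0.28 × 0.36 = 0.0022176
  location B: 0.18 × 0.40 × 0.57 × 0.11 = 0.0045144
  location C: 0.29 × 0.71 × 0.19 × 0.65 = 0.025429
  location D: 0.18 × 0.18 × 0.31 × 0.89 = 0.0089392
  location E: 0.30 × 0.55 × 0.68 × 0.15 = 0.01683
Marginal likelihood of the evidence = 0.05793.
P(location C | evidence) = 0.025429 / 0.05793 ≈ 0.439.

0.439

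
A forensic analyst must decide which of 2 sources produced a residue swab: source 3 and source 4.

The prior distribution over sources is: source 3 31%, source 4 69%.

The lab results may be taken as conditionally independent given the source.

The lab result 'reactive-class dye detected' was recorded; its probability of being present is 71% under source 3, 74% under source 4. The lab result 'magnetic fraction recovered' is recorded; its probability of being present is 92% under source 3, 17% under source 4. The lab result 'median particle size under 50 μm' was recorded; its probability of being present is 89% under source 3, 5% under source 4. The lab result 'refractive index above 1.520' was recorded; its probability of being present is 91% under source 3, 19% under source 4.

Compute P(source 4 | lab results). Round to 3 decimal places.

0.005

By Bayes' rule with conditional independence, the unnormalized weight for each hypothesis is prior × ∏ likelihoods:
  source 3: 0.31 × 0.71 × 0.92 × 0.89 × 0.91 = 0.164
  source 4: 0.69 × 0.74 × 0.17 × 0.05 × 0.19 = 0.00082462
Marginal likelihood of the evidence = 0.16482.
P(source 4 | evidence) = 0.00082462 / 0.16482 ≈ 0.005.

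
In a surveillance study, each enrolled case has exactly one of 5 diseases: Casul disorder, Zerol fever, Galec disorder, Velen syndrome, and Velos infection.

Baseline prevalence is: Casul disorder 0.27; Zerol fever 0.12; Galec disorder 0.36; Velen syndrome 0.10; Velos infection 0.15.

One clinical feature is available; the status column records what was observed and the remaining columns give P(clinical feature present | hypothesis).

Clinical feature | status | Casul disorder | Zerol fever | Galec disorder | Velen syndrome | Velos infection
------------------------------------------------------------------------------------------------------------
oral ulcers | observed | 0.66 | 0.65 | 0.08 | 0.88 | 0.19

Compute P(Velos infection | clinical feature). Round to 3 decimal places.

Multiply each prior by the likelihood of the clinical feature:
  Casul disorder: 0.27 × 0.66 = 0.1782
  Zerol fever: 0.12 × 0.65 = 0.078
  Galec disorder: 0.36 × 0.08 = 0.0288
  Velen syndrome: 0.10 × 0.88 = 0.088
  Velos infection: 0.15 × 0.19 = 0.0285
The unnormalized weights sum to 0.4015.
P(Velos infection | evidence) = 0.0285 / 0.4015 ≈ 0.071.

0.071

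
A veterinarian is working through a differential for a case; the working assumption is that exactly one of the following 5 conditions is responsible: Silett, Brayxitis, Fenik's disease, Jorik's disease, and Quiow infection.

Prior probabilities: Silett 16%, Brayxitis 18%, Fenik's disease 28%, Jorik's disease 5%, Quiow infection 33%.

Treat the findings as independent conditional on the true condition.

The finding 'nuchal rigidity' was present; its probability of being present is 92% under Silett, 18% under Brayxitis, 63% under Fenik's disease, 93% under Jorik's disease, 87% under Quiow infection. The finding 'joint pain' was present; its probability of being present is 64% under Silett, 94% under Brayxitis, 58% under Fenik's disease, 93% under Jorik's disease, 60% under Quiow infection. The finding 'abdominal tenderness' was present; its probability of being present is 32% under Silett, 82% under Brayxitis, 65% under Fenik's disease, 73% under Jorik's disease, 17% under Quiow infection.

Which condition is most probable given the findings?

Fenik's disease

For each hypothesis, the unnormalized posterior weight is prior × product of the finding likelihoods:
  Silett: 0.16 × 0.92 × 0.64 × 0.32 = 0.030147
  Brayxitis: 0.18 × 0.18 × 0.94 × 0.82 = 0.024974
  Fenik's disease: 0.28 × 0.63 × 0.58 × 0.65 = 0.066503
  Jorik's disease: 0.05 × 0.93 × 0.93 × 0.73 = 0.031569
  Quiow infection: 0.33 × 0.87 × 0.60 × 0.17 = 0.029284
The unnormalized weights sum to 0.18248.
P(Silett | evidence) ≈ 0.030147 / 0.18248 ≈ 0.165
P(Brayxitis | evidence) ≈ 0.024974 / 0.18248 ≈ 0.137
P(Fenik's disease | evidence) ≈ 0.066503 / 0.18248 ≈ 0.364
P(Jorik's disease | evidence) ≈ 0.031569 / 0.18248 ≈ 0.173
P(Quiow infection | evidence) ≈ 0.029284 / 0.18248 ≈ 0.160
The largest is 0.364, so Fenik's disease is most probable.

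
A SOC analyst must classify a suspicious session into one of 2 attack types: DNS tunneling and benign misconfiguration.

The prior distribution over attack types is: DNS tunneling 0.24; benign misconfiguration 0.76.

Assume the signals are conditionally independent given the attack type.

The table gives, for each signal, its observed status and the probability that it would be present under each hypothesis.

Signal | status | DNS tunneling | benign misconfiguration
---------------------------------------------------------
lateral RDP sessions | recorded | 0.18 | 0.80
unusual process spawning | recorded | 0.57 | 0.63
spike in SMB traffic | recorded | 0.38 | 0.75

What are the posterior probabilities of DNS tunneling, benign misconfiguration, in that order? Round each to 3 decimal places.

Multiply each prior by the joint likelihood of the signal pattern:
  DNS tunneling: 0.24 × 0.18 × 0.57 × 0.38 = 0.0093571
  benign misconfiguration: 0.76 × 0.80 × 0.63 × 0.75 = 0.28728
Marginal likelihood of the evidence = 0.29664.
P(DNS tunneling | evidence) = 0.0093571 / 0.29664 ≈ 0.032
P(benign misconfiguration | evidence) = 0.28728 / 0.29664 ≈ 0.968

0.032, 0.968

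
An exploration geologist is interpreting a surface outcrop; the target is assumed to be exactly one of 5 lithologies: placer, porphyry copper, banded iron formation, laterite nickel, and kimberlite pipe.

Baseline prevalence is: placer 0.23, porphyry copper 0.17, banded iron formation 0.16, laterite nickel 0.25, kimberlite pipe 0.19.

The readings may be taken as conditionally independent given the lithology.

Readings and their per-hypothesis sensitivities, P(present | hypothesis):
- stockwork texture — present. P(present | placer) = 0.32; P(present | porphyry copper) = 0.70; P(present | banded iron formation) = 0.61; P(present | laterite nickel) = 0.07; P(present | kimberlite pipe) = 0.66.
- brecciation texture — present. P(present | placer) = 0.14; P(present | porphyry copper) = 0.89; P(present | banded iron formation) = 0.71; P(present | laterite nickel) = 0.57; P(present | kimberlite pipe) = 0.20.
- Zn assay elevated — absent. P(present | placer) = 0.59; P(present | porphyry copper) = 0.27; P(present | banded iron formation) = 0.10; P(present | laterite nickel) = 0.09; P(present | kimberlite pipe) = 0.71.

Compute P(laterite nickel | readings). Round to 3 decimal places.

Multiply each prior by the joint likelihood of the reading pattern (using 1 − P(present | H) for each absent reading):
  placer: 0.23 × 0.32 × 0.14 × (1 − 0.59) = 0.0042246
  porphyry copper: 0.17 × 0.70 × 0.89 × (1 − 0.27) = 0.077314
  banded iron formation: 0.16 × 0.61 × 0.71 × (1 − 0.10) = 0.062366
  laterite nickel: 0.25 × 0.07 × 0.57 × (1 − 0.09) = 0.0090773
  kimberlite pipe: 0.19 × 0.66 × 0.20 × (1 − 0.71) = 0.0072732
The unnormalized weights sum to 0.16026.
P(laterite nickel | evidence) = 0.0090773 / 0.16026 ≈ 0.057.

0.057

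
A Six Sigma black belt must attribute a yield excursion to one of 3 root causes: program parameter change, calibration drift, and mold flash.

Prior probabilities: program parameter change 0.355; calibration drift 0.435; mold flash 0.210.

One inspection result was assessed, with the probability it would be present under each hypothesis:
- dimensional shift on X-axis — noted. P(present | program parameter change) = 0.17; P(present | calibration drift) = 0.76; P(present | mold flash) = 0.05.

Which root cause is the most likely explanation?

calibration drift

By Bayes' rule, the unnormalized weight for each hypothesis is prior × likelihood:
  program parameter change: 0.355 × 0.17 = 0.06035
  calibration drift: 0.435 × 0.76 = 0.3306
  mold flash: 0.210 × 0.05 = 0.0105
The unnormalized weights sum to 0.40145.
P(program parameter change | evidence) ≈ 0.06035 / 0.40145 ≈ 0.150
P(calibration drift | evidence) ≈ 0.3306 / 0.40145 ≈ 0.824
P(mold flash | evidence) ≈ 0.0105 / 0.40145 ≈ 0.026
The largest is 0.824, so calibration drift is most probable.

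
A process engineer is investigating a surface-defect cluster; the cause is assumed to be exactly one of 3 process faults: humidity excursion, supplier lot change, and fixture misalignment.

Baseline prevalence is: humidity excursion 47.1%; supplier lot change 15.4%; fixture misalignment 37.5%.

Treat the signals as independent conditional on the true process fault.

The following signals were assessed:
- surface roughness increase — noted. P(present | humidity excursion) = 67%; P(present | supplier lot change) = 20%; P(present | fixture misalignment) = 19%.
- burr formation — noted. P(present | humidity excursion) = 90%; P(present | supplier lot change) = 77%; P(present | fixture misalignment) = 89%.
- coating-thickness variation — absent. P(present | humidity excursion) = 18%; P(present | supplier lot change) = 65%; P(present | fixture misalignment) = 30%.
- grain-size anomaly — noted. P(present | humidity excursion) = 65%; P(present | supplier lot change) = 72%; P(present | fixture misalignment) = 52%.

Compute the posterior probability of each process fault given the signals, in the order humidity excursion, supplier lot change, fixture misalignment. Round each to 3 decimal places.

By Bayes' rule with conditional independence, the unnormalized weight for each hypothesis is prior × ∏ likelihoods (using 1 − P(present | H) for each absent signal):
  humidity excursion: 0.471 × 0.67 × 0.90 × (1 − 0.18) × 0.65 = 0.15138
  supplier lot change: 0.154 × 0.20 × 0.77 × (1 − 0.65) × 0.72 = 0.0059764
  fixture misalignment: 0.375 × 0.19 × 0.89 × (1 − 0.30) × 0.52 = 0.023082
Normalizing constant Z = 0.15138 + 0.0059764 + 0.023082 = 0.18044.
P(humidity excursion | evidence) = 0.15138 / 0.18044 ≈ 0.839
P(supplier lot change | evidence) = 0.0059764 / 0.18044 ≈ 0.033
P(fixture misalignment | evidence) = 0.023082 / 0.18044 ≈ 0.128

0.839, 0.033, 0.128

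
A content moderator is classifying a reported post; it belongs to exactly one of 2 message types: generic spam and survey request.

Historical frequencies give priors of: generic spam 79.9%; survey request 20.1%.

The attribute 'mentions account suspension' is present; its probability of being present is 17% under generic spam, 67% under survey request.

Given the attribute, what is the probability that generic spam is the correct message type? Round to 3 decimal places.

0.502

By Bayes' rule, the unnormalized weight for each hypothesis is prior × likelihood:
  generic spam: 0.799 × 0.17 = 0.13583
  survey request: 0.201 × 0.67 = 0.13467
Marginal likelihood of the evidence = 0.2705.
P(generic spam | evidence) = 0.13583 / 0.2705 ≈ 0.502.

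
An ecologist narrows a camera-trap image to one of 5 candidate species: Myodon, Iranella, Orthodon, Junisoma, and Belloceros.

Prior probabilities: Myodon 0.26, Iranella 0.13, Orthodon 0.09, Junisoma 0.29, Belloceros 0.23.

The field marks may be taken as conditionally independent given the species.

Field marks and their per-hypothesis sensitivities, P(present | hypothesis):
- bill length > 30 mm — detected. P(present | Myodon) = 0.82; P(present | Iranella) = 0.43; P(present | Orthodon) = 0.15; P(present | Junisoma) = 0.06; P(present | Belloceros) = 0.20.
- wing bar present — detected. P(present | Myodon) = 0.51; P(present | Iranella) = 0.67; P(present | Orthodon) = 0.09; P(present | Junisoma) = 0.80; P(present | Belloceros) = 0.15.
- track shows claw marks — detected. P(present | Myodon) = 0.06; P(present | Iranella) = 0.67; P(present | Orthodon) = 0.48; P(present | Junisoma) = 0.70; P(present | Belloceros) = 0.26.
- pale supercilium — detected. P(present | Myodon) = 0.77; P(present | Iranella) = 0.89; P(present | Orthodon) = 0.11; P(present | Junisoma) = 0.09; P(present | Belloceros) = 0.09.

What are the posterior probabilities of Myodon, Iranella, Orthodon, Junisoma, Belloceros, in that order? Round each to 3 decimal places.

Multiply each prior by the joint likelihood of the field mark pattern:
  Myodon: 0.26 × 0.82 × 0.51 × 0.06 × 0.77 = 0.0050234
  Iranella: 0.13 × 0.43 × 0.67 × 0.67 × 0.89 = 0.022333
  Orthodon: 0.09 × 0.15 × 0.09 × 0.48 × 0.11 = 6.4152e-05
  Junisoma: 0.29 × 0.06 × 0.80 × 0.70 × 0.09 = 0.00087696
  Belloceros: 0.23 × 0.20 × 0.15 × 0.26 × 0.09 = 0.00016146
Marginal likelihood of the evidence = 0.028459.
P(Myodon | evidence) = 0.0050234 / 0.028459 ≈ 0.177
P(Iranella | evidence) = 0.022333 / 0.028459 ≈ 0.785
P(Orthodon | evidence) = 6.4152e-05 / 0.028459 ≈ 0.002
P(Junisoma | evidence) = 0.00087696 / 0.028459 ≈ 0.031
P(Belloceros | evidence) = 0.00016146 / 0.028459 ≈ 0.006

0.177, 0.785, 0.002, 0.031, 0.006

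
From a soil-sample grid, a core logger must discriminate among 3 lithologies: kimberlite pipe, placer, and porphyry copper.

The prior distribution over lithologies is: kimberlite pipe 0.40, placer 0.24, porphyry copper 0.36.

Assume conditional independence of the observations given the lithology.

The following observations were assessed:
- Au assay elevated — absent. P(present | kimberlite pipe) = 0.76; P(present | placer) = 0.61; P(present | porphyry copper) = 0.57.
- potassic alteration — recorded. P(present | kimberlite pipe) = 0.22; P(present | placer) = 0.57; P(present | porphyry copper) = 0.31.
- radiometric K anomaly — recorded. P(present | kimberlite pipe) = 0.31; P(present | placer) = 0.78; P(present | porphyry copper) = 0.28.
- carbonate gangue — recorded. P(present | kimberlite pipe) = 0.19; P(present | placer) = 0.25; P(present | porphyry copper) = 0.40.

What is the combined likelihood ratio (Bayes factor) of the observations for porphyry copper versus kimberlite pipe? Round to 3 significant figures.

4.80

Take the product of per-observation likelihoods under each hypothesis (using 1 − P(present | H) for each absent observation), then divide.
  porphyry copper: (1 − 0.57) × 0.31 × 0.28 × 0.40 = 0.01493
  kimberlite pipe: (1 − 0.76) × 0.22 × 0.31 × 0.19 = 0.0031099
Bayes factor = 0.01493 / 0.0031099 ≈ 4.80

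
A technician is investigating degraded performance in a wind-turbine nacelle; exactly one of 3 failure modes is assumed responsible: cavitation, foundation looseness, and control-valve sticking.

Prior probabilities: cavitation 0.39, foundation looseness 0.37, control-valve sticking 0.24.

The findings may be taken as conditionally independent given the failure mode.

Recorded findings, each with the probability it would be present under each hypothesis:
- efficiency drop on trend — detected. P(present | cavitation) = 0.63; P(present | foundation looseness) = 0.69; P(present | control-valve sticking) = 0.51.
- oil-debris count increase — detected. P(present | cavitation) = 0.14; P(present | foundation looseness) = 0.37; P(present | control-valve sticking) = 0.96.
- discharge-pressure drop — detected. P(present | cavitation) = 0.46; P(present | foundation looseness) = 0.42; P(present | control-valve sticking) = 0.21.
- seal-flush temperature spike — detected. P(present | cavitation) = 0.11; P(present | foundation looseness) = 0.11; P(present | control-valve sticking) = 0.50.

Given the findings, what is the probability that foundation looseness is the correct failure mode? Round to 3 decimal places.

0.237

By Bayes' rule with conditional independence, the unnormalized weight for each hypothesis is prior × ∏ likelihoods:
  cavitation: 0.39 × 0.63 × 0.14 × 0.46 × 0.11 = 0.0017405
  foundation looseness: 0.37 × 0.69 × 0.37 × 0.42 × 0.11 = 0.0043641
  control-valve sticking: 0.24 × 0.51 × 0.96 × 0.21 × 0.50 = 0.012338
The unnormalized weights sum to 0.018443.
P(foundation looseness | evidence) = 0.0043641 / 0.018443 ≈ 0.237.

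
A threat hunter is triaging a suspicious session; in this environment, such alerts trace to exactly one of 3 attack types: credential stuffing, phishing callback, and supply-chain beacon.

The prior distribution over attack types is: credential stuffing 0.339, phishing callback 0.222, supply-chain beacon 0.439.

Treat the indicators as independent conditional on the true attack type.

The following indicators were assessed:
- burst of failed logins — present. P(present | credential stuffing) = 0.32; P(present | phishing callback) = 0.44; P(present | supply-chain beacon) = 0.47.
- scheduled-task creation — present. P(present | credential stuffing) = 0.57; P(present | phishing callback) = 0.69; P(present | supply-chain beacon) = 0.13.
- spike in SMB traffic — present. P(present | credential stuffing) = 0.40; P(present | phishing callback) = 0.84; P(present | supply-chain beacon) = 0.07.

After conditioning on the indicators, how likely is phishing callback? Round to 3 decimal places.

For each hypothesis, the unnormalized posterior weight is prior × product of the indicator likelihoods:
  credential stuffing: 0.339 × 0.32 × 0.57 × 0.40 = 0.024733
  phishing callback: 0.222 × 0.44 × 0.69 × 0.84 = 0.056615
  supply-chain beacon: 0.439 × 0.47 × 0.13 × 0.07 = 0.0018776
Marginal likelihood of the evidence = 0.083226.
P(phishing callback | evidence) = 0.056615 / 0.083226 ≈ 0.680.

0.680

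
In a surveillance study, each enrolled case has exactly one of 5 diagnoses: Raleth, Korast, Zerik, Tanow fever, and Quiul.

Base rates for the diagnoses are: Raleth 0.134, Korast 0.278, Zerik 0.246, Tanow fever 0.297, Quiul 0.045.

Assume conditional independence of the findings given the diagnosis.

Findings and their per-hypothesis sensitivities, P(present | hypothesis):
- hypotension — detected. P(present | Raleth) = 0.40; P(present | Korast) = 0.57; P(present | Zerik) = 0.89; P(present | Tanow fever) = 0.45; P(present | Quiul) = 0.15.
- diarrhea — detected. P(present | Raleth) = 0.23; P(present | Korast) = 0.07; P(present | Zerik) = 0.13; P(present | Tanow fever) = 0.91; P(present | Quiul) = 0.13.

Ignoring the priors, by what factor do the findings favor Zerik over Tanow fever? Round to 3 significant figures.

0.283

The Bayes factor is the ratio of the joint likelihoods of the evidence pattern under the two hypotheses.
  Zerik: 0.89 × 0.13 = 0.1157
  Tanow fever: 0.45 × 0.91 = 0.4095
Bayes factor = 0.1157 / 0.4095 ≈ 0.283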